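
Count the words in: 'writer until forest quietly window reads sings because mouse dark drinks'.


Counting words by splitting on spaces:
  Word 1: 'writer'
  Word 2: 'until'
  Word 3: 'forest'
  Word 4: 'quietly'
  Word 5: 'window'
  Word 6: 'reads'
  Word 7: 'sings'
  Word 8: 'because'
  Word 9: 'mouse'
  Word 10: 'dark'
  Word 11: 'drinks'
Total words: 11

11


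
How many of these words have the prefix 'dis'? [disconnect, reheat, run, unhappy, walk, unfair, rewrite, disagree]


Checking each word for prefix 'dis':
  'disconnect' -> YES, starts with 'dis' (count: 1)
  'reheat' -> no (count: 1)
  'run' -> no (count: 1)
  'unhappy' -> no (count: 1)
  'walk' -> no (count: 1)
  'unfair' -> no (count: 1)
  'rewrite' -> no (count: 1)
  'disagree' -> YES, starts with 'dis' (count: 2)
Total with prefix 'dis': 2

2


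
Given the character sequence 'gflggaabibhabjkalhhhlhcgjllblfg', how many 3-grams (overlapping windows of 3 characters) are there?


String 'gflggaabibhabjkalhhhlhcgjllblfg' has length L = 31.
Number of overlapping n-grams = L - n + 1
Substituting: 31 - 3 + 1 = 29

29


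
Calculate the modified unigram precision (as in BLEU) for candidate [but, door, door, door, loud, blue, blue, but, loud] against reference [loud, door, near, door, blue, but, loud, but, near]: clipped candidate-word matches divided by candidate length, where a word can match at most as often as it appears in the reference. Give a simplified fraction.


Reference word counts: {'blue': 1, 'but': 2, 'door': 2, 'loud': 2, 'near': 2}
Checking each candidate word (with clipping):
  'but' -> in reference (ref count 2, used 1/2) -> match (matches: 1)
  'door' -> in reference (ref count 2, used 1/2) -> match (matches: 2)
  'door' -> in reference (ref count 2, used 2/2) -> match (matches: 3)
  'door' -> ref count 2 already used up (2/2) -> clipped, no match (matches: 3)
  'loud' -> in reference (ref count 2, used 1/2) -> match (matches: 4)
  'blue' -> in reference (ref count 1, used 1/1) -> match (matches: 5)
  'blue' -> ref count 1 already used up (1/1) -> clipped, no match (matches: 5)
  'but' -> in reference (ref count 2, used 2/2) -> match (matches: 6)
  'loud' -> in reference (ref count 2, used 2/2) -> match (matches: 7)
Clipped matches: 7, Candidate length: 9
Precision = 7/9

7/9


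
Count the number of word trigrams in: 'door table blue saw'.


Word trigrams from [4] words:
  Trigram 1: (door table blue)
  Trigram 2: (table blue saw)
Total word trigrams: 4 - 2 = 2

2


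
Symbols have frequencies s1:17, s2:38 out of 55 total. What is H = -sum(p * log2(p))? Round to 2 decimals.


Computing entropy H = -sum(p_i * log2(p_i)):
  s1: p = 17/55 = 0.3091, -p*log2(p) = 0.5236
  s2: p = 38/55 = 0.6909, -p*log2(p) = 0.3686
H = sum of terms = 0.8922
Rounded to 2 decimals: 0.89

0.89


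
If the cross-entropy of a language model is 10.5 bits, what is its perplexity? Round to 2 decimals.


Perplexity formula: PP = 2^H
H = 10.5
PP = 2^10.5
Decompose: 2^10.5 = 2^10 * 2^0.5 = 2^10 * sqrt(2)
2^10 = 1024, sqrt(2) ~ 1.4142136
PP ~ 1024 * 1.4142136 = 1448.1547264
Rounded to 2 decimals: 1448.15

1448.15


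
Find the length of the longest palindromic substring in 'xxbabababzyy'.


Scanning 'xxbabababzyy' for palindromic substrings.
Substring at positions 2-8: 'bababab'.
Check: reverse('bababab') = 'bababab' -> palindrome confirmed.
Neighbouring characters ('x' / 'z') break symmetry, so it cannot extend further.
No longer palindromic substring exists; longest length = 7

7


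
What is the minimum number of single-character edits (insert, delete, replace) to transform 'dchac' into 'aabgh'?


Building DP table for s1='dchac' (len 5) and s2='aabgh' (len 5):
       a  a  b  g  h
    0  1  2  3  4  5
  d 1  1  2  3  4  5
  c 2  2  2  3  4  5
  h 3  3  3  3  4  4
  a 4  3  3  4  4  5
  c 5  4  4  4  5  5
Edit distance = dp[5][5] = 5

5


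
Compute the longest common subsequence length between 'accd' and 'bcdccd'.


DP table for LCS of 'accd' and 'bcdccd':
       b  c  d  c  c  d
    0  0  0  0  0  0  0
  a 0  0  0  0  0  0  0
  c 0  0  1  1  1  1  1
  c 0  0  1  1  2  2  2
  d 0  0  1  2  2  2  3
LCS: 'ccd'
LCS length = 3

3


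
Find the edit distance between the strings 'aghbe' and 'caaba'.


Building DP table for s1='aghbe' (len 5) and s2='caaba' (len 5):
       c  a  a  b  a
    0  1  2  3  4  5
  a 1  1  1  2  3  4
  g 2  2  2  2  3  4
  h 3  3  3  3  3  4
  b 4  4  4  4  3  4
  e 5  5  5  5  4  4
Edit distance = dp[5][5] = 4

4


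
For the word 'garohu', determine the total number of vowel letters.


Scanning each character of 'garohu':
  Position 1: 'g' -> consonant (running count: 0)
  Position 2: 'a' -> vowel (running count: 1)
  Position 3: 'r' -> consonant (running count: 1)
  Position 4: 'o' -> vowel (running count: 2)
  Position 5: 'h' -> consonant (running count: 2)
  Position 6: 'u' -> vowel (running count: 3)
Total vowels: 3

3


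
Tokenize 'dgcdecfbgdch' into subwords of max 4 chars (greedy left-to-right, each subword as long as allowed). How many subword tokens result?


'dgcdecfbgdch' has 12 characters.
Chunking with max size 4:
  Chunk 1: 'dgcd' (positions 0-3)
  Chunk 2: 'ecfb' (positions 4-7)
  Chunk 3: 'gdch' (positions 8-11)
Total chunks: ceil(12 / 4) = 3

3


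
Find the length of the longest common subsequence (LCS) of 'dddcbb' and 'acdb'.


DP table for LCS of 'dddcbb' and 'acdb':
       a  c  d  b
    0  0  0  0  0
  d 0  0  0  1  1
  d 0  0  0  1  1
  d 0  0  0  1  1
  c 0  0  1  1  1
  b 0  0  1  1  2
  b 0  0  1  1  2
LCS: 'db'
LCS length = 2

2


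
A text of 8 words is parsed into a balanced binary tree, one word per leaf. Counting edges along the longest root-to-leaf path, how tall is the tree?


In a balanced binary tree with n leaves the deepest leaf is ceil(log2(n)) edges below the root.
log2(8) = 3.0000
ceil(3.0000) = 3
height (edges) = 3

3


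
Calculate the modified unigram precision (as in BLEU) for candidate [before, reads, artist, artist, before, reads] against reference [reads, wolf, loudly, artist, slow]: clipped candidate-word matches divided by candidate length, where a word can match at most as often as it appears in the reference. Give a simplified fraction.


Reference word counts: {'artist': 1, 'loudly': 1, 'reads': 1, 'slow': 1, 'wolf': 1}
Checking each candidate word (with clipping):
  'before' -> not in reference -> no match (matches: 0)
  'reads' -> in reference (ref count 1, used 1/1) -> match (matches: 1)
  'artist' -> in reference (ref count 1, used 1/1) -> match (matches: 2)
  'artist' -> ref count 1 already used up (1/1) -> clipped, no match (matches: 2)
  'before' -> not in reference -> no match (matches: 2)
  'reads' -> ref count 1 already used up (1/1) -> clipped, no match (matches: 2)
Clipped matches: 2, Candidate length: 6
Precision = 2/6 = 1/3

1/3


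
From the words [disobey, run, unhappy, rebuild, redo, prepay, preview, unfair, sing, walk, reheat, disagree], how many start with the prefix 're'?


Checking each word for prefix 're':
  'disobey' -> no (count: 0)
  'run' -> no (count: 0)
  'unhappy' -> no (count: 0)
  'rebuild' -> YES, starts with 're' (count: 1)
  'redo' -> YES, starts with 're' (count: 2)
  'prepay' -> no (count: 2)
  'preview' -> no (count: 2)
  'unfair' -> no (count: 2)
  'sing' -> no (count: 2)
  'walk' -> no (count: 2)
  'reheat' -> YES, starts with 're' (count: 3)
  'disagree' -> no (count: 3)
Total with prefix 're': 3

3


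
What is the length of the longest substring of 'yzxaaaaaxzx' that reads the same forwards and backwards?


Scanning 'yzxaaaaaxzx' for palindromic substrings.
Substring at positions 1-9: 'zxaaaaaxz'.
Check: reverse('zxaaaaaxz') = 'zxaaaaaxz' -> palindrome confirmed.
Neighbouring characters ('y' / 'x') break symmetry, so it cannot extend further.
No longer palindromic substring exists; longest length = 9

9


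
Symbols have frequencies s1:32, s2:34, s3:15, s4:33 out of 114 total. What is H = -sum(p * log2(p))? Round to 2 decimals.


Computing entropy H = -sum(p_i * log2(p_i)):
  s1: p = 32/114 = 0.2807, -p*log2(p) = 0.5145
  s2: p = 34/114 = 0.2982, -p*log2(p) = 0.5206
  s3: p = 15/114 = 0.1316, -p*log2(p) = 0.3850
  s4: p = 33/114 = 0.2895, -p*log2(p) = 0.5177
H = sum of terms = 1.9378
Rounded to 2 decimals: 1.94

1.94


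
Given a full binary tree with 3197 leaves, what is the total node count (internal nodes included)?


Leaf nodes (terminals): 3197
Internal nodes = n - 1 = 3197 - 1 = 3196
Total = leaves + internal = 3197 + 3196 = 6393

6393


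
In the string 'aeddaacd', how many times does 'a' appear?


Scanning 'aeddaacd' for 'a':
  Position 0: 'a' -> MATCH (count: 1)
  Position 4: 'a' -> MATCH (count: 2)
  Position 5: 'a' -> MATCH (count: 3)
Total occurrences of 'a': 3

3


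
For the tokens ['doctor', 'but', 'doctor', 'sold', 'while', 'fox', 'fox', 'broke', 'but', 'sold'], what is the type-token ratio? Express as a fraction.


Tokens: 10
Unique types: ('broke', 'but', 'doctor', 'fox', 'sold', 'while') = 6
TTR = 6/10
Simplify: divide both by 2 -> 3/5
TTR = 3/5

3/5


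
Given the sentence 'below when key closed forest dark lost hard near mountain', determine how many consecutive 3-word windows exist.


Word trigrams from [10] words:
  Trigram 1: (below when key)
  Trigram 2: (when key closed)
  Trigram 3: (key closed forest)
  Trigram 4: (closed forest dark)
  Trigram 5: (forest dark lost)
  Trigram 6: (dark lost hard)
  Trigram 7: (lost hard near)
  Trigram 8: (hard near mountain)
Total word trigrams: 10 - 2 = 8

8


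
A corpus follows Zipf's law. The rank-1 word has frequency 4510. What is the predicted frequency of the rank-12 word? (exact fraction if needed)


Zipf's law: freq(rank) = f1 / rank
f1 = 4510, rank = 12
freq = 4510 / 12
GCD(4510, 12) = 2
Simplified: 2255/6

2255/6


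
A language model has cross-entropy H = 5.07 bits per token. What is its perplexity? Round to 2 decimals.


Perplexity formula: PP = 2^H
H = 5.07
PP = 2^5.07
Decompose: 2^5.07 = 2^5 * 2^0.07
2^5 = 32, 2^0.07 ~ 1.0497167
PP ~ 32 * 1.0497167 = 33.5909344
Rounded to 2 decimals: 33.59

33.59


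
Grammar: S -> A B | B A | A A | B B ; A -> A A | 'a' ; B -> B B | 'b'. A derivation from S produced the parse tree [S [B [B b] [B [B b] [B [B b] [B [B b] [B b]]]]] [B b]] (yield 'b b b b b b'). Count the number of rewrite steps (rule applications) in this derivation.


Every bracketed nonterminal node [X ...] in the tree is produced by exactly one rule application.
Reading the tree off as a leftmost derivation:
  Step 1: S  =>  B B   (applied S -> B B)
  Step 2: B B  =>  B B B   (applied B -> B B)
  Step 3: B B B  =>  b B B   (applied B -> b)
  Step 4: b B B  =>  b B B B   (applied B -> B B)
  Step 5: b B B B  =>  b b B B   (applied B -> b)
  Step 6: b b B B  =>  b b B B B   (applied B -> B B)
  Step 7: b b B B B  =>  b b b B B   (applied B -> b)
  Step 8: b b b B B  =>  b b b B B B   (applied B -> B B)
  Step 9: b b b B B B  =>  b b b b B B   (applied B -> b)
  Step 10: b b b b B B  =>  b b b b b B   (applied B -> b)
  Step 11: b b b b b B  =>  b b b b b b   (applied B -> b)
Final yield: b b b b b b
Total rewrite steps: 11

11


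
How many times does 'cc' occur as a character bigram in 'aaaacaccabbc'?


Scanning 'aaaacaccabbc' for bigram 'cc':
  Position 0: 'aa' -> no
  Position 1: 'aa' -> no
  Position 2: 'aa' -> no
  Position 3: 'ac' -> no
  Position 4: 'ca' -> no
  Position 5: 'ac' -> no
  Position 6: 'cc' -> MATCH
  Position 7: 'ca' -> no
  Position 8: 'ab' -> no
  Position 9: 'bb' -> no
  Position 10: 'bc' -> no
Total matches: 1

1


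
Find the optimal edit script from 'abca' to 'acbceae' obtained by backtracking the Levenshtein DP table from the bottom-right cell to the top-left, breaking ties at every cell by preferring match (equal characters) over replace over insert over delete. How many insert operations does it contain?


Edit distance = 3. Backtracking from cell (4, 7) with preference match > replace > insert > delete,
then listing the resulting alignment 'abca' -> 'acbceae' left to right:
  Step 1: keep 'a'
  Step 2: insert 'c' [insertion #1]
  Step 3: keep 'b'
  Step 4: keep 'c'
  Step 5: insert 'e' [insertion #2]
  Step 6: keep 'a'
  Step 7: insert 'e' [insertion #3]
Total insertions: 3

3


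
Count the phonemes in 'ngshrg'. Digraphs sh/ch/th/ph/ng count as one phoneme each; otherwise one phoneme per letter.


Parsing 'ngshrg' greedily, digraphs first:
  'ng' -> digraph (1 consonant phoneme) (phonemes so far: 1)
  'sh' -> digraph (1 consonant phoneme) (phonemes so far: 2)
  'r' -> consonant phoneme (phonemes so far: 3)
  'g' -> consonant phoneme (phonemes so far: 4)
Total phonemes: 4

4


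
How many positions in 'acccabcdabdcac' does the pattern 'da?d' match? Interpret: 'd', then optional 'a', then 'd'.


Pattern: da?d means 'd', then optional 'a', then 'd'.
Scanning 'acccabcdabdcac' position-by-position:
  Pos 0: window 'acc' -> no
  Pos 1: window 'ccc' -> no
  Pos 2: window 'cca' -> no
  Pos 3: window 'cab' -> no
  Pos 4: window 'abc' -> no
  Pos 5: window 'bcd' -> no
  Pos 6: window 'cda' -> no
  Pos 7: window 'dab' -> no
  Pos 8: window 'abd' -> no
  Pos 9: window 'bdc' -> no
  Pos 10: window 'dca' -> no
  Pos 11: window 'cac' -> no
  Pos 12: window 'ac' -> no
  Pos 13: window 'c' -> no
Total matches: 0

0


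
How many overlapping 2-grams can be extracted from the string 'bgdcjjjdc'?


String 'bgdcjjjdc' has length L = 9.
Number of overlapping n-grams = L - n + 1
Substituting: 9 - 2 + 1 = 8

8


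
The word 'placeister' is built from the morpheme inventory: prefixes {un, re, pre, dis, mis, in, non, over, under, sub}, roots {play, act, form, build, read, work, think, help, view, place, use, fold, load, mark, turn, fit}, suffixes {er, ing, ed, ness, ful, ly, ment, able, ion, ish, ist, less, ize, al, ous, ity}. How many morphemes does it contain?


Segmenting 'placeister' against the inventory:
  'place' -> root (morpheme 1)
  'ist' -> suffix (morpheme 2)
  'er' -> suffix (morpheme 3)
Total morphemes: 3

3


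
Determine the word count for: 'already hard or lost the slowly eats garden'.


Counting words by splitting on spaces:
  Word 1: 'already'
  Word 2: 'hard'
  Word 3: 'or'
  Word 4: 'lost'
  Word 5: 'the'
  Word 6: 'slowly'
  Word 7: 'eats'
  Word 8: 'garden'
Total words: 8

8


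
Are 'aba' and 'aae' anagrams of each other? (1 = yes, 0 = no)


Sort characters of 'aba': 'aab'
Sort characters of 'aae': 'aae'
Sorted forms differ -> they are NOT anagrams
Result: 0

0


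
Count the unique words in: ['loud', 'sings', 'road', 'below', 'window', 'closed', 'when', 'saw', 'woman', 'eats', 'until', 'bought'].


Listing all tokens and tracking unique types:
  Token 1: 'loud' -> NEW (unique so far: 1)
  Token 2: 'sings' -> NEW (unique so far: 2)
  Token 3: 'road' -> NEW (unique so far: 3)
  Token 4: 'below' -> NEW (unique so far: 4)
  Token 5: 'window' -> NEW (unique so far: 5)
  Token 6: 'closed' -> NEW (unique so far: 6)
  Token 7: 'when' -> NEW (unique so far: 7)
  Token 8: 'saw' -> NEW (unique so far: 8)
  Token 9: 'woman' -> NEW (unique so far: 9)
  Token 10: 'eats' -> NEW (unique so far: 10)
  Token 11: 'until' -> NEW (unique so far: 11)
  Token 12: 'bought' -> NEW (unique so far: 12)
Unique types: ('below', 'bought', 'closed', 'eats', 'loud', 'road', 'saw', 'sings', 'until', 'when', 'window', 'woman')
Vocabulary size: 12

12


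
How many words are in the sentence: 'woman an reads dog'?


Counting words by splitting on spaces:
  Word 1: 'woman'
  Word 2: 'an'
  Word 3: 'reads'
  Word 4: 'dog'
Total words: 4

4


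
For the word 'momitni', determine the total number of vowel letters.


Scanning each character of 'momitni':
  Position 1: 'm' -> consonant (running count: 0)
  Position 2: 'o' -> vowel (running count: 1)
  Position 3: 'm' -> consonant (running count: 1)
  Position 4: 'i' -> vowel (running count: 2)
  Position 5: 't' -> consonant (running count: 2)
  Position 6: 'n' -> consonant (running count: 2)
  Position 7: 'i' -> vowel (running count: 3)
Total vowels: 3

3


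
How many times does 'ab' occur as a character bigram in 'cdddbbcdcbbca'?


Scanning 'cdddbbcdcbbca' for bigram 'ab':
  Position 0: 'cd' -> no
  Position 1: 'dd' -> no
  Position 2: 'dd' -> no
  Position 3: 'db' -> no
  Position 4: 'bb' -> no
  Position 5: 'bc' -> no
  Position 6: 'cd' -> no
  Position 7: 'dc' -> no
  Position 8: 'cb' -> no
  Position 9: 'bb' -> no
  Position 10: 'bc' -> no
  Position 11: 'ca' -> no
Total matches: 0

0


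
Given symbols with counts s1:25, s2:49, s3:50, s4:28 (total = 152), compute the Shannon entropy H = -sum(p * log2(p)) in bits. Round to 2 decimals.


Computing entropy H = -sum(p_i * log2(p_i)):
  s1: p = 25/152 = 0.1645, -p*log2(p) = 0.4283
  s2: p = 49/152 = 0.3224, -p*log2(p) = 0.5265
  s3: p = 50/152 = 0.3289, -p*log2(p) = 0.5277
  s4: p = 28/152 = 0.1842, -p*log2(p) = 0.4496
H = sum of terms = 1.9321
Rounded to 2 decimals: 1.93

1.93


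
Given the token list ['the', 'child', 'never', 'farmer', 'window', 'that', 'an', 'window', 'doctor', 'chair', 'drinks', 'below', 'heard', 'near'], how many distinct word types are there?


Listing all tokens and tracking unique types:
  Token 1: 'the' -> NEW (unique so far: 1)
  Token 2: 'child' -> NEW (unique so far: 2)
  Token 3: 'never' -> NEW (unique so far: 3)
  Token 4: 'farmer' -> NEW (unique so far: 4)
  Token 5: 'window' -> NEW (unique so far: 5)
  Token 6: 'that' -> NEW (unique so far: 6)
  Token 7: 'an' -> NEW (unique so far: 7)
  Token 8: 'window' -> duplicate (unique so far: 7)
  Token 9: 'doctor' -> NEW (unique so far: 8)
  Token 10: 'chair' -> NEW (unique so far: 9)
  Token 11: 'drinks' -> NEW (unique so far: 10)
  Token 12: 'below' -> NEW (unique so far: 11)
  Token 13: 'heard' -> NEW (unique so far: 12)
  Token 14: 'near' -> NEW (unique so far: 13)
Unique types: ('an', 'below', 'chair', 'child', 'doctor', 'drinks', 'farmer', 'heard', 'near', 'never', 'that', 'the', 'window')
Vocabulary size: 13

13


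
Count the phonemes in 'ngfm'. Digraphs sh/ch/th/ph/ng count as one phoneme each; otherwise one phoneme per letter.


Parsing 'ngfm' greedily, digraphs first:
  'ng' -> digraph (1 consonant phoneme) (phonemes so far: 1)
  'f' -> consonant phoneme (phonemes so far: 2)
  'm' -> consonant phoneme (phonemes so far: 3)
Total phonemes: 3

3


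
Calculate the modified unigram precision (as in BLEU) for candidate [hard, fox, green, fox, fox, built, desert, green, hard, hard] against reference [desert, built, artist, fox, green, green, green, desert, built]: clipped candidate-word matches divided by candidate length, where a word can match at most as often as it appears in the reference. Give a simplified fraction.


Reference word counts: {'artist': 1, 'built': 2, 'desert': 2, 'fox': 1, 'green': 3}
Checking each candidate word (with clipping):
  'hard' -> not in reference -> no match (matches: 0)
  'fox' -> in reference (ref count 1, used 1/1) -> match (matches: 1)
  'green' -> in reference (ref count 3, used 1/3) -> match (matches: 2)
  'fox' -> ref count 1 already used up (1/1) -> clipped, no match (matches: 2)
  'fox' -> ref count 1 already used up (1/1) -> clipped, no match (matches: 2)
  'built' -> in reference (ref count 2, used 1/2) -> match (matches: 3)
  'desert' -> in reference (ref count 2, used 1/2) -> match (matches: 4)
  'green' -> in reference (ref count 3, used 2/3) -> match (matches: 5)
  'hard' -> not in reference -> no match (matches: 5)
  'hard' -> not in reference -> no match (matches: 5)
Clipped matches: 5, Candidate length: 10
Precision = 5/10 = 1/2

1/2


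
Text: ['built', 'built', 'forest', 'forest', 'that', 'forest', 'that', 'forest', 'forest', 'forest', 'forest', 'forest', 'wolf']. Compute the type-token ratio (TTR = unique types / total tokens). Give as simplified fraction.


Tokens: 13
Unique types: ('built', 'forest', 'that', 'wolf') = 4
TTR = 4/13
Already in lowest terms.

4/13


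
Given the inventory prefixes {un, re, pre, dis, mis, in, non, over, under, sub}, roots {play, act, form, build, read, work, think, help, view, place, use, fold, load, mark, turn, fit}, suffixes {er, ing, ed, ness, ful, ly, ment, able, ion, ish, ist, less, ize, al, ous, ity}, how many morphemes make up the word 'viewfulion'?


Segmenting 'viewfulion' against the inventory:
  'view' -> root (morpheme 1)
  'ful' -> suffix (morpheme 2)
  'ion' -> suffix (morpheme 3)
Total morphemes: 3

3


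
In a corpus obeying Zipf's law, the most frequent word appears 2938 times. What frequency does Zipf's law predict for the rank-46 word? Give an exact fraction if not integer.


Zipf's law: freq(rank) = f1 / rank
f1 = 2938, rank = 46
freq = 2938 / 46
GCD(2938, 46) = 2
Simplified: 1469/23

1469/23


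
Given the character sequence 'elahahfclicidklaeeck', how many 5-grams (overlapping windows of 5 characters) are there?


String 'elahahfclicidklaeeck' has length L = 20.
Number of overlapping n-grams = L - n + 1
Substituting: 20 - 5 + 1 = 16

16


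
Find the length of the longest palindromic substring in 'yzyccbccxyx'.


Scanning 'yzyccbccxyx' for palindromic substrings.
Substring at positions 3-7: 'ccbcc'.
Check: reverse('ccbcc') = 'ccbcc' -> palindrome confirmed.
Neighbouring characters ('y' / 'x') break symmetry, so it cannot extend further.
No longer palindromic substring exists; longest length = 5

5


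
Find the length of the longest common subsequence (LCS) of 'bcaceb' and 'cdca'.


DP table for LCS of 'bcaceb' and 'cdca':
       c  d  c  a
    0  0  0  0  0
  b 0  0  0  0  0
  c 0  1  1  1  1
  a 0  1  1  1  2
  c 0  1  1  2  2
  e 0  1  1  2  2
  b 0  1  1  2  2
LCS: 'ca'
LCS length = 2

2


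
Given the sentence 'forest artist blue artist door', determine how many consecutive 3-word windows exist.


Word trigrams from [5] words:
  Trigram 1: (forest artist blue)
  Trigram 2: (artist blue artist)
  Trigram 3: (blue artist door)
Total word trigrams: 5 - 2 = 3

3


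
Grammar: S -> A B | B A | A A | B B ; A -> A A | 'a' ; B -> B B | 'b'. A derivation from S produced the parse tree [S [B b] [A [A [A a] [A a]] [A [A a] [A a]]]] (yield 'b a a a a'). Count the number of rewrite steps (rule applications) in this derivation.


Every bracketed nonterminal node [X ...] in the tree is produced by exactly one rule application.
Reading the tree off as a leftmost derivation:
  Step 1: S  =>  B A   (applied S -> B A)
  Step 2: B A  =>  b A   (applied B -> b)
  Step 3: b A  =>  b A A   (applied A -> A A)
  Step 4: b A A  =>  b A A A   (applied A -> A A)
  Step 5: b A A A  =>  b a A A   (applied A -> a)
  Step 6: b a A A  =>  b a a A   (applied A -> a)
  Step 7: b a a A  =>  b a a A A   (applied A -> A A)
  Step 8: b a a A A  =>  b a a a A   (applied A -> a)
  Step 9: b a a a A  =>  b a a a a   (applied A -> a)
Final yield: b a a a a
Total rewrite steps: 9

9


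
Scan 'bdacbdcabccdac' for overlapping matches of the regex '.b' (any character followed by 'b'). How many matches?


Pattern: .b means any character followed by 'b'.
Scanning 'bdacbdcabccdac' position-by-position:
  Pos 0: window 'bd' -> no
  Pos 1: window 'da' -> no
  Pos 2: window 'ac' -> no
  Pos 3: window 'cb' -> MATCH
  Pos 4: window 'bd' -> no
  Pos 5: window 'dc' -> no
  Pos 6: window 'ca' -> no
  Pos 7: window 'ab' -> MATCH
  Pos 8: window 'bc' -> no
  Pos 9: window 'cc' -> no
  Pos 10: window 'cd' -> no
  Pos 11: window 'da' -> no
  Pos 12: window 'ac' -> no
  Pos 13: window 'c' -> no
Total matches: 2

2


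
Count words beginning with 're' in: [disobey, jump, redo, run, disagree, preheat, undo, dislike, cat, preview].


Checking each word for prefix 're':
  'disobey' -> no (count: 0)
  'jump' -> no (count: 0)
  'redo' -> YES, starts with 're' (count: 1)
  'run' -> no (count: 1)
  'disagree' -> no (count: 1)
  'preheat' -> no (count: 1)
  'undo' -> no (count: 1)
  'dislike' -> no (count: 1)
  'cat' -> no (count: 1)
  'preview' -> no (count: 1)
Total with prefix 're': 1

1


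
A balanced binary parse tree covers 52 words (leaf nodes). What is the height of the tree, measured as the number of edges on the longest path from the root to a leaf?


In a balanced binary tree with n leaves the deepest leaf is ceil(log2(n)) edges below the root.
log2(52) = 5.7004
ceil(5.7004) = 6
height (edges) = 6

6


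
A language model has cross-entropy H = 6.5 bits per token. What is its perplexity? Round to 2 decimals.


Perplexity formula: PP = 2^H
H = 6.5
PP = 2^6.5
Decompose: 2^6.5 = 2^6 * 2^0.5 = 2^6 * sqrt(2)
2^6 = 64, sqrt(2) ~ 1.4142136
PP ~ 64 * 1.4142136 = 90.5096704
Rounded to 2 decimals: 90.51

90.51


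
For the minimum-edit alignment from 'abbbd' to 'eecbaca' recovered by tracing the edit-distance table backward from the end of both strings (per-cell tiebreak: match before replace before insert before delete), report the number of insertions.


Edit distance = 6. Backtracking from cell (5, 7) with preference match > replace > insert > delete,
then listing the resulting alignment 'abbbd' -> 'eecbaca' left to right:
  Step 1: insert 'e' [insertion #1]
  Step 2: insert 'e' [insertion #2]
  Step 3: replace a->c
  Step 4: keep 'b'
  Step 5: replace b->a
  Step 6: replace b->c
  Step 7: replace d->a
Total insertions: 2

2


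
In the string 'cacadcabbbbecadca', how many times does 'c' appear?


Scanning 'cacadcabbbbecadca' for 'c':
  Position 0: 'c' -> MATCH (count: 1)
  Position 2: 'c' -> MATCH (count: 2)
  Position 5: 'c' -> MATCH (count: 3)
  Position 12: 'c' -> MATCH (count: 4)
  Position 15: 'c' -> MATCH (count: 5)
Total occurrences of 'c': 5

5


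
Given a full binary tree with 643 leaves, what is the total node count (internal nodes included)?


Leaf nodes (terminals): 643
Internal nodes = n - 1 = 643 - 1 = 642
Total = leaves + internal = 643 + 642 = 1285

1285


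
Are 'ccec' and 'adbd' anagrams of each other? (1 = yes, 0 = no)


Sort characters of 'ccec': 'ccce'
Sort characters of 'adbd': 'abdd'
Sorted forms differ -> they are NOT anagrams
Result: 0

0


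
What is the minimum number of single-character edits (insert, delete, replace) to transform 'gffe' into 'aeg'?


Building DP table for s1='gffe' (len 4) and s2='aeg' (len 3):
       a  e  g
    0  1  2  3
  g 1  1  2  2
  f 2  2  2  3
  f 3  3  3  3
  e 4  4  3  4
Edit distance = dp[4][3] = 4

4


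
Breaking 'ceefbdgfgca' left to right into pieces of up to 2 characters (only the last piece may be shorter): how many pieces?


'ceefbdgfgca' has 11 characters.
Chunking with max size 2:
  Chunk 1: 'ce' (positions 0-1)
  Chunk 2: 'ef' (positions 2-3)
  Chunk 3: 'bd' (positions 4-5)
  Chunk 4: 'gf' (positions 6-7)
  Chunk 5: 'gc' (positions 8-9)
  Chunk 6: 'a' (positions 10-10)
Total chunks: ceil(11 / 2) = 6

6


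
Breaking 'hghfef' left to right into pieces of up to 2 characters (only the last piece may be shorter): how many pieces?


'hghfef' has 6 characters.
Chunking with max size 2:
  Chunk 1: 'hg' (positions 0-1)
  Chunk 2: 'hf' (positions 2-3)
  Chunk 3: 'ef' (positions 4-5)
Total chunks: ceil(6 / 2) = 3

3


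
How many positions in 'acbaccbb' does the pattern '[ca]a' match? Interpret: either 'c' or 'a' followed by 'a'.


Pattern: [ca]a means either 'c' or 'a' followed by 'a'.
Scanning 'acbaccbb' position-by-position:
  Pos 0: window 'ac' -> no
  Pos 1: window 'cb' -> no
  Pos 2: window 'ba' -> no
  Pos 3: window 'ac' -> no
  Pos 4: window 'cc' -> no
  Pos 5: window 'cb' -> no
  Pos 6: window 'bb' -> no
  Pos 7: window 'b' -> no
Total matches: 0

0


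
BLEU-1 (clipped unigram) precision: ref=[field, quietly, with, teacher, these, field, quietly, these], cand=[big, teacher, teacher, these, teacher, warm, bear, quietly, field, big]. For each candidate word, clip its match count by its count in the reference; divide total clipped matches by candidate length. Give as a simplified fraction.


Reference word counts: {'field': 2, 'quietly': 2, 'teacher': 1, 'these': 2, 'with': 1}
Checking each candidate word (with clipping):
  'big' -> not in reference -> no match (matches: 0)
  'teacher' -> in reference (ref count 1, used 1/1) -> match (matches: 1)
  'teacher' -> ref count 1 already used up (1/1) -> clipped, no match (matches: 1)
  'these' -> in reference (ref count 2, used 1/2) -> match (matches: 2)
  'teacher' -> ref count 1 already used up (1/1) -> clipped, no match (matches: 2)
  'warm' -> not in reference -> no match (matches: 2)
  'bear' -> not in reference -> no match (matches: 2)
  'quietly' -> in reference (ref count 2, used 1/2) -> match (matches: 3)
  'field' -> in reference (ref count 2, used 1/2) -> match (matches: 4)
  'big' -> not in reference -> no match (matches: 4)
Clipped matches: 4, Candidate length: 10
Precision = 4/10 = 2/5

2/5


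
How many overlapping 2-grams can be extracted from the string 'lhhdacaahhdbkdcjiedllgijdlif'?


String 'lhhdacaahhdbkdcjiedllgijdlif' has length L = 28.
Number of overlapping n-grams = L - n + 1
Substituting: 28 - 2 + 1 = 27

27


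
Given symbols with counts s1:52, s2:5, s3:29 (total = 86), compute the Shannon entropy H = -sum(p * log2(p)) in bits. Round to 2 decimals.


Computing entropy H = -sum(p_i * log2(p_i)):
  s1: p = 52/86 = 0.6047, -p*log2(p) = 0.4389
  s2: p = 5/86 = 0.0581, -p*log2(p) = 0.2386
  s3: p = 29/86 = 0.3372, -p*log2(p) = 0.5288
H = sum of terms = 1.2063
Rounded to 2 decimals: 1.21

1.21


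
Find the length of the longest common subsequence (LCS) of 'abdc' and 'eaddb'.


DP table for LCS of 'abdc' and 'eaddb':
       e  a  d  d  b
    0  0  0  0  0  0
  a 0  0  1  1  1  1
  b 0  0  1  1  1  2
  d 0  0  1  2  2  2
  c 0  0  1  2  2  2
LCS: 'ab'
LCS length = 2

2


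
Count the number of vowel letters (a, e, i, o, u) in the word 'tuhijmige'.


Scanning each character of 'tuhijmige':
  Position 1: 't' -> consonant (running count: 0)
  Position 2: 'u' -> vowel (running count: 1)
  Position 3: 'h' -> consonant (running count: 1)
  Position 4: 'i' -> vowel (running count: 2)
  Position 5: 'j' -> consonant (running count: 2)
  Position 6: 'm' -> consonant (running count: 2)
  Position 7: 'i' -> vowel (running count: 3)
  Position 8: 'g' -> consonant (running count: 3)
  Position 9: 'e' -> vowel (running count: 4)
Total vowels: 4

4


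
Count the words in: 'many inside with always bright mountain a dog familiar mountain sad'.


Counting words by splitting on spaces:
  Word 1: 'many'
  Word 2: 'inside'
  Word 3: 'with'
  Word 4: 'always'
  Word 5: 'bright'
  Word 6: 'mountain'
  Word 7: 'a'
  Word 8: 'dog'
  Word 9: 'familiar'
  Word 10: 'mountain'
  Word 11: 'sad'
Total words: 11

11


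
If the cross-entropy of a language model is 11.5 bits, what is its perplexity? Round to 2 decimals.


Perplexity formula: PP = 2^H
H = 11.5
PP = 2^11.5
Decompose: 2^11.5 = 2^11 * 2^0.5 = 2^11 * sqrt(2)
2^11 = 2048, sqrt(2) ~ 1.4142136
PP ~ 2048 * 1.4142136 = 2896.3094528
Rounded to 2 decimals: 2896.31

2896.31


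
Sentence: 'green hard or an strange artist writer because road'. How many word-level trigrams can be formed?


Word trigrams from [9] words:
  Trigram 1: (green hard or)
  Trigram 2: (hard or an)
  Trigram 3: (or an strange)
  Trigram 4: (an strange artist)
  Trigram 5: (strange artist writer)
  Trigram 6: (artist writer because)
  Trigram 7: (writer because road)
Total word trigrams: 9 - 2 = 7

7


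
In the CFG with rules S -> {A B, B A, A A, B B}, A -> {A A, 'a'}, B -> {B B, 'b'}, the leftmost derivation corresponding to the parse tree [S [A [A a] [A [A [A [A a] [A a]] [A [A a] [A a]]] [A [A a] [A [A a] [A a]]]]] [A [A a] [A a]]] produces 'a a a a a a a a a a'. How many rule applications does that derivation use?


Every bracketed nonterminal node [X ...] in the tree is produced by exactly one rule application.
Reading the tree off as a leftmost derivation:
  Step 1: S  =>  A A   (applied S -> A A)
  Step 2: A A  =>  A A A   (applied A -> A A)
  Step 3: A A A  =>  a A A   (applied A -> a)
  Step 4: a A A  =>  a A A A   (applied A -> A A)
  Step 5: a A A A  =>  a A A A A   (applied A -> A A)
  Step 6: a A A A A  =>  a A A A A A   (applied A -> A A)
  Step 7: a A A A A A  =>  a a A A A A   (applied A -> a)
  Step 8: a a A A A A  =>  a a a A A A   (applied A -> a)
  Step 9: a a a A A A  =>  a a a A A A A   (applied A -> A A)
  Step 10: a a a A A A A  =>  a a a a A A A   (applied A -> a)
  Step 11: a a a a A A A  =>  a a a a a A A   (applied A -> a)
  Step 12: a a a a a A A  =>  a a a a a A A A   (applied A -> A A)
  Step 13: a a a a a A A A  =>  a a a a a a A A   (applied A -> a)
  Step 14: a a a a a a A A  =>  a a a a a a A A A   (applied A -> A A)
  Step 15: a a a a a a A A A  =>  a a a a a a a A A   (applied A -> a)
  Step 16: a a a a a a a A A  =>  a a a a a a a a A   (applied A -> a)
  Step 17: a a a a a a a a A  =>  a a a a a a a a A A   (applied A -> A A)
  Step 18: a a a a a a a a A A  =>  a a a a a a a a a A   (applied A -> a)
  Step 19: a a a a a a a a a A  =>  a a a a a a a a a a   (applied A -> a)
Final yield: a a a a a a a a a a
Total rewrite steps: 19

19


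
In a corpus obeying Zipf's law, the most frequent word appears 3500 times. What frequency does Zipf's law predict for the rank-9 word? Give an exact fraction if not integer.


Zipf's law: freq(rank) = f1 / rank
f1 = 3500, rank = 9
freq = 3500 / 9
GCD(3500, 9) = 1
Simplified: 3500/9

3500/9


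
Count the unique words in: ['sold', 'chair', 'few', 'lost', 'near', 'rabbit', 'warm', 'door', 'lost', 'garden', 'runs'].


Listing all tokens and tracking unique types:
  Token 1: 'sold' -> NEW (unique so far: 1)
  Token 2: 'chair' -> NEW (unique so far: 2)
  Token 3: 'few' -> NEW (unique so far: 3)
  Token 4: 'lost' -> NEW (unique so far: 4)
  Token 5: 'near' -> NEW (unique so far: 5)
  Token 6: 'rabbit' -> NEW (unique so far: 6)
  Token 7: 'warm' -> NEW (unique so far: 7)
  Token 8: 'door' -> NEW (unique so far: 8)
  Token 9: 'lost' -> duplicate (unique so far: 8)
  Token 10: 'garden' -> NEW (unique so far: 9)
  Token 11: 'runs' -> NEW (unique so far: 10)
Unique types: ('chair', 'door', 'few', 'garden', 'lost', 'near', 'rabbit', 'runs', 'sold', 'warm')
Vocabulary size: 10

10


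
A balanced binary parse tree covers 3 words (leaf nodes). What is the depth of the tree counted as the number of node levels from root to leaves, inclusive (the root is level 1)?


In a balanced binary tree with n leaves the deepest leaf is ceil(log2(n)) edges below the root,
so counting node levels inclusive of root and leaves gives ceil(log2(n)) + 1 levels.
log2(3) = 1.5850
ceil(1.5850) = 2
levels = 2 + 1 = 3

3


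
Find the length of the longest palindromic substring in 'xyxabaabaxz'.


Scanning 'xyxabaabaxz' for palindromic substrings.
Substring at positions 2-9: 'xabaabax'.
Check: reverse('xabaabax') = 'xabaabax' -> palindrome confirmed.
Neighbouring characters ('y' / 'z') break symmetry, so it cannot extend further.
No longer palindromic substring exists; longest length = 8

8


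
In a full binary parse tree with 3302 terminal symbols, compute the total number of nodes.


Leaf nodes (terminals): 3302
Internal nodes = n - 1 = 3302 - 1 = 3301
Total = leaves + internal = 3302 + 3301 = 6603

6603


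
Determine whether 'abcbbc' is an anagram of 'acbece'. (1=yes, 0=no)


Sort characters of 'abcbbc': 'abbbcc'
Sort characters of 'acbece': 'abccee'
Sorted forms differ -> they are NOT anagrams
Result: 0

0


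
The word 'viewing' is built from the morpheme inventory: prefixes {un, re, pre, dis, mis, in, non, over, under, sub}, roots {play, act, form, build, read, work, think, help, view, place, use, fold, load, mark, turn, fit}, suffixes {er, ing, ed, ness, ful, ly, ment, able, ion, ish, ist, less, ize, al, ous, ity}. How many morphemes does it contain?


Segmenting 'viewing' against the inventory:
  'view' -> root (morpheme 1)
  'ing' -> suffix (morpheme 2)
Total morphemes: 2

2


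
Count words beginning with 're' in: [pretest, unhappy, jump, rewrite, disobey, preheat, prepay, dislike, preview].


Checking each word for prefix 're':
  'pretest' -> no (count: 0)
  'unhappy' -> no (count: 0)
  'jump' -> no (count: 0)
  'rewrite' -> YES, starts with 're' (count: 1)
  'disobey' -> no (count: 1)
  'preheat' -> no (count: 1)
  'prepay' -> no (count: 1)
  'dislike' -> no (count: 1)
  'preview' -> no (count: 1)
Total with prefix 're': 1

1


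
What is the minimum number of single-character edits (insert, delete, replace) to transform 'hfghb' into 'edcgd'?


Building DP table for s1='hfghb' (len 5) and s2='edcgd' (len 5):
       e  d  c  g  d
    0  1  2  3  4  5
  h 1  1  2  3  4  5
  f 2  2  2  3  4  5
  g 3  3  3  3  3  4
  h 4  4  4  4  4  4
  b 5  5  5  5  5  5
Edit distance = dp[5][5] = 5

5


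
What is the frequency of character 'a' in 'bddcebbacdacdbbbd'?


Scanning 'bddcebbacdacdbbbd' for 'a':
  Position 7: 'a' -> MATCH (count: 1)
  Position 10: 'a' -> MATCH (count: 2)
Total occurrences of 'a': 2

2


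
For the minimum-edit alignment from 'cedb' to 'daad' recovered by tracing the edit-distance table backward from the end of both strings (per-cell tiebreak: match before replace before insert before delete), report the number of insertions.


Edit distance = 4. Backtracking from cell (4, 4) with preference match > replace > insert > delete,
then listing the resulting alignment 'cedb' -> 'daad' left to right:
  Step 1: replace c->d
  Step 2: replace e->a
  Step 3: replace d->a
  Step 4: replace b->d
Total insertions: 0

0


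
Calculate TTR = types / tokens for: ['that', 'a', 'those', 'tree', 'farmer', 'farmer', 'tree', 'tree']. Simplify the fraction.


Tokens: 8
Unique types: ('a', 'farmer', 'that', 'those', 'tree') = 5
TTR = 5/8
Already in lowest terms.

5/8


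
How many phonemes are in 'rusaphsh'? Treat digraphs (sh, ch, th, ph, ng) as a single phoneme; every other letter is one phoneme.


Parsing 'rusaphsh' greedily, digraphs first:
  'r' -> consonant phoneme (phonemes so far: 1)
  'u' -> vowel phoneme (phonemes so far: 2)
  's' -> consonant phoneme (phonemes so far: 3)
  'a' -> vowel phoneme (phonemes so far: 4)
  'ph' -> digraph (1 consonant phoneme) (phonemes so far: 5)
  'sh' -> digraph (1 consonant phoneme) (phonemes so far: 6)
Total phonemes: 6

6


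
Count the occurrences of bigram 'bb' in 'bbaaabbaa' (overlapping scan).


Scanning 'bbaaabbaa' for bigram 'bb':
  Position 0: 'bb' -> MATCH
  Position 1: 'ba' -> no
  Position 2: 'aa' -> no
  Position 3: 'aa' -> no
  Position 4: 'ab' -> no
  Position 5: 'bb' -> MATCH
  Position 6: 'ba' -> no
  Position 7: 'aa' -> no
Total matches: 2

2


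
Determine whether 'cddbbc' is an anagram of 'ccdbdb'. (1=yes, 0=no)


Sort characters of 'cddbbc': 'bbccdd'
Sort characters of 'ccdbdb': 'bbccdd'
Sorted forms match -> they ARE anagrams
Result: 1

1


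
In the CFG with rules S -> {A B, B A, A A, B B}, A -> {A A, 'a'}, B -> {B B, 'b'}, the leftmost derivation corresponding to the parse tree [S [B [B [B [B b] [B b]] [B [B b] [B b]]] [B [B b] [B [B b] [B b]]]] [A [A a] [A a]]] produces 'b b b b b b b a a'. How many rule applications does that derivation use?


Every bracketed nonterminal node [X ...] in the tree is produced by exactly one rule application.
Reading the tree off as a leftmost derivation:
  Step 1: S  =>  B A   (applied S -> B A)
  Step 2: B A  =>  B B A   (applied B -> B B)
  Step 3: B B A  =>  B B B A   (applied B -> B B)
  Step 4: B B B A  =>  B B B B A   (applied B -> B B)
  Step 5: B B B B A  =>  b B B B A   (applied B -> b)
  Step 6: b B B B A  =>  b b B B A   (applied B -> b)
  Step 7: b b B B A  =>  b b B B B A   (applied B -> B B)
  Step 8: b b B B B A  =>  b b b B B A   (applied B -> b)
  Step 9: b b b B B A  =>  b b b b B A   (applied B -> b)
  Step 10: b b b b B A  =>  b b b b B B A   (applied B -> B B)
  Step 11: b b b b B B A  =>  b b b b b B A   (applied B -> b)
  Step 12: b b b b b B A  =>  b b b b b B B A   (applied B -> B B)
  Step 13: b b b b b B B A  =>  b b b b b b B A   (applied B -> b)
  Step 14: b b b b b b B A  =>  b b b b b b b A   (applied B -> b)
  Step 15: b b b b b b b A  =>  b b b b b b b A A   (applied A -> A A)
  Step 16: b b b b b b b A A  =>  b b b b b b b a A   (applied A -> a)
  Step 17: b b b b b b b a A  =>  b b b b b b b a a   (applied A -> a)
Final yield: b b b b b b b a a
Total rewrite steps: 17

17
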